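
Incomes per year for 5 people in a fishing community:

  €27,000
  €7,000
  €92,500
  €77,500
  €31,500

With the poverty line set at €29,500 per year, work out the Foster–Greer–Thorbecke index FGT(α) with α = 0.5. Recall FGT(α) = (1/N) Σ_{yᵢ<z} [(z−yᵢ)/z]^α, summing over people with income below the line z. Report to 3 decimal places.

Below z: €7,000, €27,000 (q = 2 of N = 5).
Shortfall ratios: (29500−7000)/29500 = 0.7627; (29500−27000)/29500 = 0.0847.
Raised to α = 0.5: 0.87333; 0.29111.
Sum = 1.164445; FGT(0.5) = 1.164445 / 5 = 0.233.

0.233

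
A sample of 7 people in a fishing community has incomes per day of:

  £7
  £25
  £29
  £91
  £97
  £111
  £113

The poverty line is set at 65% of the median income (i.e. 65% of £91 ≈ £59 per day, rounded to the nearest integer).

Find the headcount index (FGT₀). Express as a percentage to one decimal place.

42.9%

3 of the 7 people have income below £59.
H = 3/7 = 42.9%.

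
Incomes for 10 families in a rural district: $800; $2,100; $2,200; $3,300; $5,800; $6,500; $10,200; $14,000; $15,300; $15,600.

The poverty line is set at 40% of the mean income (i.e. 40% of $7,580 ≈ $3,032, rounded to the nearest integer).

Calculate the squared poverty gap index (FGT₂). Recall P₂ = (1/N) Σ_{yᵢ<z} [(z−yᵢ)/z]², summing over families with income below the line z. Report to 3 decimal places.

0.071

Below the line: $800, $2,100, $2,200 (q = 3 of N = 10).
Normalized shortfalls: (3032−800)/3032 = 0.7361; (3032−2100)/3032 = 0.3074; (3032−2200)/3032 = 0.2744.
Squared: 0.5419; 0.0945; 0.0753.
Sum = 0.711700; P₂ = 0.711700 / 10 = 0.071.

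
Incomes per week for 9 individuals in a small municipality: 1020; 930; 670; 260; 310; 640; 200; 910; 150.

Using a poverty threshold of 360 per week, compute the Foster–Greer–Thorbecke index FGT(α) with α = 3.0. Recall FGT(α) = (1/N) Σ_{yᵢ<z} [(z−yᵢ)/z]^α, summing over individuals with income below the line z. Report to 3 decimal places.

0.034

Below the line: 150, 200, 260, 310 (q = 4 of N = 9).
Relative gaps: (360−150)/360 = 0.5833; (360−200)/360 = 0.4444; (360−260)/360 = 0.2778; (360−310)/360 = 0.1389.
Raised to α = 3.0: 0.19850; 0.08779; 0.02143; 0.00268.
Sum = 0.310400; FGT(3.0) = 0.310400 / 9 = 0.034.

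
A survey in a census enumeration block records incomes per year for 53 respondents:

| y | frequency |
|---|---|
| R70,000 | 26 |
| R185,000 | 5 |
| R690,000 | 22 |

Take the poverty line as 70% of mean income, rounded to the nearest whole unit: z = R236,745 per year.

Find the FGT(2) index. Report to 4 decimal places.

Incomes under z: 26×R70,000, 5×R185,000 (q = 31 of N = 53).
Gap ratios (z−y)/z: (236745−70000)/236745 = 0.7043 (×26); (236745−185000)/236745 = 0.2186 (×5).
Squared: 0.4961 (×26); 0.0478 (×5).
Sum = 13.136712; P₂ = 13.136712 / 53 = 0.2479.

0.2479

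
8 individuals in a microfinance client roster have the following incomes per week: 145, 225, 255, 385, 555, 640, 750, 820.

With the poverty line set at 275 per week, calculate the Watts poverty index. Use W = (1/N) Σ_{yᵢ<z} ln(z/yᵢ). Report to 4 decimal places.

Poor units: 145, 225, 255 (q = 3 of N = 8).
Log gaps: ln(275/145) = 0.6400; ln(275/225) = 0.2007; ln(275/255) = 0.0755.
W = 0.916216 / 8 = 0.1145.

0.1145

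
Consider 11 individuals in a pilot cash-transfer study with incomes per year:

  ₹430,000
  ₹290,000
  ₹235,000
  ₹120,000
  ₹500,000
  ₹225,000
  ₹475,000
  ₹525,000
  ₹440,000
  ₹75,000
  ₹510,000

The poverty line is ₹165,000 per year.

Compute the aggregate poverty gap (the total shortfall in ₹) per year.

Incomes under z: ₹75,000, ₹120,000 (q = 2 of N = 11).
Individual gaps: 165000−75000 = 90000; 165000−120000 = 45000.
Aggregate gap = ₹135,000.

₹135,000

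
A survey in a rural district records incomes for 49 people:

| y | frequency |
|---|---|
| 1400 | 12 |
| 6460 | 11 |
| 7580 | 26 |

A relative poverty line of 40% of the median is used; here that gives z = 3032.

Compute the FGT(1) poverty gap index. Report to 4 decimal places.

Below the line: 12×1400 (q = 12 of N = 49).
Normalized shortfalls: (3032−1400)/3032 = 0.5383 (×12).
Sum of shortfalls = 6.459103; P₁ averages over all N: 6.459103 / 49 = 0.1318.

0.1318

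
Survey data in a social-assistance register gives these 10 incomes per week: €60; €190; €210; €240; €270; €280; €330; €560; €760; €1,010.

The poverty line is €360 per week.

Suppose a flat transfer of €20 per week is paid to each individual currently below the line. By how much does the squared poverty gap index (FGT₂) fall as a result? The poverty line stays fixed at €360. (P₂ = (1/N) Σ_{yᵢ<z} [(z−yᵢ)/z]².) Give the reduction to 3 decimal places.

Before: below the line — €60, €190, €210, €240, €270, €280, €330; squared poverty gap index (FGT₂) = 0.13210.
After the €20 transfer: below the line — €80, €210, €230, €260, €290, €300, €350; squared poverty gap index (FGT₂) = 0.10525.
Reduction = 0.13210 − 0.10525 = 0.027.

0.027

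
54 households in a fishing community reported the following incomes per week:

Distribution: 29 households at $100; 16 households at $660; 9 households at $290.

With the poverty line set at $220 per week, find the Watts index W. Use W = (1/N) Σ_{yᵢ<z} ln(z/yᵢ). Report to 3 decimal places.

Below the line: 29×$100 (q = 29 of N = 54).
Log gaps: ln(220/100) = 0.7885 (×29).
W = 22.865263 / 54 = 0.423.

0.423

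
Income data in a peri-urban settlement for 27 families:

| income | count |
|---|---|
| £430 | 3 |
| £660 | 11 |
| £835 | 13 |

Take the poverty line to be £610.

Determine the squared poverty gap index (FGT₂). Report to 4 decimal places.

0.0097

Poor units: 3×£430 (q = 3 of N = 27).
Normalized shortfalls: (610−430)/610 = 0.2951 (×3).
Squared: 0.0871 (×3).
Sum = 0.261220; P₂ = 0.261220 / 27 = 0.0097.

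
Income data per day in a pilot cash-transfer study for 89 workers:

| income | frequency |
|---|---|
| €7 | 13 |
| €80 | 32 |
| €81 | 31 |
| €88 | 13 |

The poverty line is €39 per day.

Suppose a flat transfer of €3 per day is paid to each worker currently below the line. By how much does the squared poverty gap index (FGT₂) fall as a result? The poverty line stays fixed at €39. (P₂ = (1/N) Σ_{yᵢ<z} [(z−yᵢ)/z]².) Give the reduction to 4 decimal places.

0.0176

Before: below the line — 13×€7; squared poverty gap index (FGT₂) = 0.098339.
After the €3 transfer: below the line — 13×€10; squared poverty gap index (FGT₂) = 0.080764.
Reduction = 0.098339 − 0.080764 = 0.0176.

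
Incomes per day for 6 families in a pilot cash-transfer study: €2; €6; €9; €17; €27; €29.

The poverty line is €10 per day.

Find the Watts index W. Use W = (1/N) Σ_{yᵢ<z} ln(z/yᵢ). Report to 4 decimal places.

Below z: €2, €6, €9 (q = 3 of N = 6).
Log shortfalls: ln(10/2) = 1.6094; ln(10/6) = 0.5108; ln(10/9) = 0.1054.
W = 2.225624 / 6 = 0.3709.

0.3709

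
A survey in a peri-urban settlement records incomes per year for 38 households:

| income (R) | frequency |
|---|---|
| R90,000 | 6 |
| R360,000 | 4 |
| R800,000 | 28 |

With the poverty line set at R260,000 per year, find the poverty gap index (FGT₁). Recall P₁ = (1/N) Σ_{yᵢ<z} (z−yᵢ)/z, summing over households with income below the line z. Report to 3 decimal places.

0.103

Below z: 6×R90,000 (q = 6 of N = 38).
Gap ratios (z−y)/z: (260000−90000)/260000 = 0.6538 (×6).
Σ = 3.923077. Dividing by the full population N = 38 gives P₁ = 0.103.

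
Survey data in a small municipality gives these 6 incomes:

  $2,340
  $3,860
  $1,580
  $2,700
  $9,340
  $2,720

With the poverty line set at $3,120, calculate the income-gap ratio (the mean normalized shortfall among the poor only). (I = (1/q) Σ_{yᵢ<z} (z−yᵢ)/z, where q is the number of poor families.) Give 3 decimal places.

0.252

Poor units: $1,580, $2,340, $2,700, $2,720 (q = 4 of N = 6).
Relative gaps: 0.4936, 0.2500, 0.1346, 0.1282; sum = 1.006410.
The income-gap ratio divides by q (the poor only): 1.006410 / 4 = 0.252.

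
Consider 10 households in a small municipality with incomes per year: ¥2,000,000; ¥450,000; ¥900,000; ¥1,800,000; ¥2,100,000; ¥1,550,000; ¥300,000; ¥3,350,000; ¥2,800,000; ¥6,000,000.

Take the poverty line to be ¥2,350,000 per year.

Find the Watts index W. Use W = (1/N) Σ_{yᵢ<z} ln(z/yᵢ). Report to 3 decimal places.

0.563

Below z: ¥300,000, ¥450,000, ¥900,000, ¥1,550,000, ¥1,800,000, ¥2,000,000, ¥2,100,000 (q = 7 of N = 10).
Log gaps: ln(2350000/300000) = 2.0584; ln(2350000/450000) = 1.6529; ln(2350000/900000) = 0.9598; ln(2350000/1550000) = 0.4162; ln(2350000/1800000) = 0.2666; ln(2350000/2000000) = 0.1613; ln(2350000/2100000) = 0.1125.
W = 5.627622 / 10 = 0.563.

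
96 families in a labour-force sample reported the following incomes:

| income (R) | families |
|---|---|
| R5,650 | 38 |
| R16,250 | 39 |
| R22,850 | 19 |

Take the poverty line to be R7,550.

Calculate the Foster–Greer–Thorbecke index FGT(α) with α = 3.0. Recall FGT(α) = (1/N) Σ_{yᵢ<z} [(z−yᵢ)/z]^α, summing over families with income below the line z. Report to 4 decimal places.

Below the line: 38×R5,650 (q = 38 of N = 96).
Gap ratios (z−y)/z: (7550−5650)/7550 = 0.2517 (×38).
Raised to α = 3.0: 0.01594 (×38).
Sum = 0.605625; FGT(3.0) = 0.605625 / 96 = 0.0063.

0.0063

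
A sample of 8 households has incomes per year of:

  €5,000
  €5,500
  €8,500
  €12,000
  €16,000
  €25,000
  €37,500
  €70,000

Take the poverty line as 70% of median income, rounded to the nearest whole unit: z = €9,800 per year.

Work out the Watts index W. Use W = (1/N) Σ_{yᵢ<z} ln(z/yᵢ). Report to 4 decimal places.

0.1741

Poor units: €5,000, €5,500, €8,500 (q = 3 of N = 8).
ln(z/y) terms: ln(9800/5000) = 0.6729; ln(9800/5500) = 0.5776; ln(9800/8500) = 0.1423.
W = 1.392895 / 8 = 0.1741.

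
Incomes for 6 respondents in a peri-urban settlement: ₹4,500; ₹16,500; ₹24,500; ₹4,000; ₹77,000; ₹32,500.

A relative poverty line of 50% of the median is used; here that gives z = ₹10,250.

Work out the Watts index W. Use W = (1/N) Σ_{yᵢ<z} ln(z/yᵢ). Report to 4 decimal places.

0.2940

Incomes under z: ₹4,000, ₹4,500 (q = 2 of N = 6).
ln(z/y) terms: ln(10250/4000) = 0.9410; ln(10250/4500) = 0.8232.
W = 1.764184 / 6 = 0.2940.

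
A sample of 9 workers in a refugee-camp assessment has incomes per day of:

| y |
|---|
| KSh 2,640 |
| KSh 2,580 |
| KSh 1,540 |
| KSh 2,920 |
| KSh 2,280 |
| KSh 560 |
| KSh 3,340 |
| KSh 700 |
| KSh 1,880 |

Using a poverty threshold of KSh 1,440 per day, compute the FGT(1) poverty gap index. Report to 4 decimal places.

0.1250

Incomes under z: KSh 560, KSh 700 (q = 2 of N = 9).
Normalized shortfalls: (1440−560)/1440 = 0.6111; (1440−700)/1440 = 0.5139.
Σ = 1.125000. Dividing by the full population N = 9 gives P₁ = 0.1250.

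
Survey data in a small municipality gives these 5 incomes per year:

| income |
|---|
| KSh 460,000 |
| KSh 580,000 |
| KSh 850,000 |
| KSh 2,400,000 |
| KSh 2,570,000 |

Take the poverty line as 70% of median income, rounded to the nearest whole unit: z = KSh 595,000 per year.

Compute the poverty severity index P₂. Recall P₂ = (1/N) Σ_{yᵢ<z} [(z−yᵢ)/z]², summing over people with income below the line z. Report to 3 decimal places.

0.010

Incomes under z: KSh 460,000, KSh 580,000 (q = 2 of N = 5).
Shortfall ratios: (595000−460000)/595000 = 0.2269; (595000−580000)/595000 = 0.0252.
Squared: 0.0515; 0.0006.
Sum = 0.052115; P₂ = 0.052115 / 5 = 0.010.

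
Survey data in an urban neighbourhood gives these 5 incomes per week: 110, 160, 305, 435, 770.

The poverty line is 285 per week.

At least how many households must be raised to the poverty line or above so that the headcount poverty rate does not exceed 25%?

1

Currently q = 2 of N = 5 are below the line (H = 0.400).
A headcount ratio of at most 25% allows at most ⌊0.25 × 5⌋ = 1 poor households.
So at least 2 − 1 = 1 must be lifted.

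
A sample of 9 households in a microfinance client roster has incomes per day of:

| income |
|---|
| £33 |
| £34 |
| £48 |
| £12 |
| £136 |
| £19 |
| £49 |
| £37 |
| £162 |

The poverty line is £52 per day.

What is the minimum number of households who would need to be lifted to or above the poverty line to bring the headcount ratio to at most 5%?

7 of the 9 households are poor, so H = 7/9 = 0.778.
A headcount ratio of at most 5% allows at most ⌊0.05 × 9⌋ = 0 poor households.
So at least 7 − 0 = 7 must be lifted.

7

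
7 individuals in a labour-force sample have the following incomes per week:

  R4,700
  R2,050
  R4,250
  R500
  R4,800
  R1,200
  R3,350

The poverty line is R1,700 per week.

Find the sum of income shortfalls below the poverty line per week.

Incomes under z: R500, R1,200 (q = 2 of N = 7).
Individual gaps: 1700−500 = 1200; 1700−1200 = 500.
Aggregate gap = R1,700.

R1,700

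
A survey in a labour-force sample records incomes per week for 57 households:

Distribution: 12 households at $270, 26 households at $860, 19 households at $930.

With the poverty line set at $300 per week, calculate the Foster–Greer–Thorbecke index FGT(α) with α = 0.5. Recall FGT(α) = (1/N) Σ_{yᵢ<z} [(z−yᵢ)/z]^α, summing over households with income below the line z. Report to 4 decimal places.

0.0666

Below the line: 12×$270 (q = 12 of N = 57).
Normalized shortfalls: (300−270)/300 = 0.1000 (×12).
Raised to α = 0.5: 0.31623 (×12).
Sum = 3.794733; FGT(0.5) = 3.794733 / 57 = 0.0666.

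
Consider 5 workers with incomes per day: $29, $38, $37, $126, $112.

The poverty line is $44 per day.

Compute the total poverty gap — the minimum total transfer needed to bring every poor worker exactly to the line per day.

Below z: $29, $37, $38 (q = 3 of N = 5).
Individual gaps: 44−29 = 15; 44−37 = 7; 44−38 = 6.
Aggregate gap = $28.

$28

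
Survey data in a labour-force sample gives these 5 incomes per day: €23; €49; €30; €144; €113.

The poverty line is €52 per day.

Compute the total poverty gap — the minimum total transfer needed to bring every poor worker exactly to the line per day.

€54

Below z: €23, €30, €49 (q = 3 of N = 5).
Individual gaps: 52−23 = 29; 52−30 = 22; 52−49 = 3.
Aggregate gap = €54.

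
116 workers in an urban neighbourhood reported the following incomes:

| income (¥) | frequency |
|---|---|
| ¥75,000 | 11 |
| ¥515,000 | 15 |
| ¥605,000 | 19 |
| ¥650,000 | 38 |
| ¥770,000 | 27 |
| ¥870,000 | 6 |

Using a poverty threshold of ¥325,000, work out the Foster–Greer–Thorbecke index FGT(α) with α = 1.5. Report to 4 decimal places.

0.0640

Incomes under z: 11×¥75,000 (q = 11 of N = 116).
Shortfall ratios: (325000−75000)/325000 = 0.7692 (×11).
Raised to α = 1.5: 0.67466 (×11).
Sum = 7.421260; FGT(1.5) = 7.421260 / 116 = 0.0640.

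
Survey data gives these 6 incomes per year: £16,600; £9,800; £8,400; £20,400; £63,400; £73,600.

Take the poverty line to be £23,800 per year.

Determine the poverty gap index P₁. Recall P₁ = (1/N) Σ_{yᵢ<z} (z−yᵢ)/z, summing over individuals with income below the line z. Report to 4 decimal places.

Incomes under z: £8,400, £9,800, £16,600, £20,400 (q = 4 of N = 6).
Relative gaps: (23800−8400)/23800 = 0.6471; (23800−9800)/23800 = 0.5882; (23800−16600)/23800 = 0.3025; (23800−20400)/23800 = 0.1429.
Sum of shortfalls = 1.680672; P₁ averages over all N: 1.680672 / 6 = 0.2801.

0.2801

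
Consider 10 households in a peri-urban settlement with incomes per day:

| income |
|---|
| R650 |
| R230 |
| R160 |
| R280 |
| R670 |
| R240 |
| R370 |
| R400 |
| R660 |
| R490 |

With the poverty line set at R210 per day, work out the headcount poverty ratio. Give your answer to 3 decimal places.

1 of the 10 households have income below R210.
H = 1/10 = 0.100.

0.100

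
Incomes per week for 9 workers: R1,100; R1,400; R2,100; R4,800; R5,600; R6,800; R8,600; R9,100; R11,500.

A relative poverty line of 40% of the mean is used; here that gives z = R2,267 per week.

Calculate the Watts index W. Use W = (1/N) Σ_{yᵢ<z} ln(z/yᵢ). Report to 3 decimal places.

Incomes under z: R1,100, R1,400, R2,100 (q = 3 of N = 9).
Log shortfalls: ln(2267/1100) = 0.7231; ln(2267/1400) = 0.4820; ln(2267/2100) = 0.0765.
W = 1.281652 / 9 = 0.142.

0.142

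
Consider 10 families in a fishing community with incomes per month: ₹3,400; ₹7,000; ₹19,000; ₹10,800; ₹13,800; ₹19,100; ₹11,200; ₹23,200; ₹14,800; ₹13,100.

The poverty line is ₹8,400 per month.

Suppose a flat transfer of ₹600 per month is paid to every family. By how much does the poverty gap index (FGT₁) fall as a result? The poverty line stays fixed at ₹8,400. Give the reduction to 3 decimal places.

Before: below the line — ₹3,400, ₹7,000; poverty gap index (FGT₁) = 0.07619.
After the ₹600 transfer: below the line — ₹4,000, ₹7,600; poverty gap index (FGT₁) = 0.06190.
Reduction = 0.07619 − 0.06190 = 0.014.

0.014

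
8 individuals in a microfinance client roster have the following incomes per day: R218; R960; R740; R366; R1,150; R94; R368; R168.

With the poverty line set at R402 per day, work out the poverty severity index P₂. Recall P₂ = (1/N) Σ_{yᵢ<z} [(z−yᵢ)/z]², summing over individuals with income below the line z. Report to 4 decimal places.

Poor units: R94, R168, R218, R366, R368 (q = 5 of N = 8).
Relative gaps: (402−94)/402 = 0.7662; (402−168)/402 = 0.5821; (402−218)/402 = 0.4577; (402−366)/402 = 0.0896; (402−368)/402 = 0.0846.
Squared: 0.5870; 0.3388; 0.2095; 0.0080; 0.0072.
Sum = 1.150516; P₂ = 1.150516 / 8 = 0.1438.

0.1438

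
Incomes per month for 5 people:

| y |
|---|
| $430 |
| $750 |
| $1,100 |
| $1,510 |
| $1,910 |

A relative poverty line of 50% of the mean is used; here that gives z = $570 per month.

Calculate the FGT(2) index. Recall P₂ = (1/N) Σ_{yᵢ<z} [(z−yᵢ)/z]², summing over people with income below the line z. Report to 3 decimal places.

0.012

Incomes under z: $430 (q = 1 of N = 5).
Shortfall ratios: (570−430)/570 = 0.2456.
Squared: 0.0603.
Sum = 0.060326; P₂ = 0.060326 / 5 = 0.012.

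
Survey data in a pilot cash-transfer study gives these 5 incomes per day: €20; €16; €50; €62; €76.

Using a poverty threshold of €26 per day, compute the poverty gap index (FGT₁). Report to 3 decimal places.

0.123

Incomes under z: €16, €20 (q = 2 of N = 5).
Gap ratios (z−y)/z: (26−16)/26 = 0.3846; (26−20)/26 = 0.2308.
Σ = 0.615385. Dividing by the full population N = 5 gives P₁ = 0.123.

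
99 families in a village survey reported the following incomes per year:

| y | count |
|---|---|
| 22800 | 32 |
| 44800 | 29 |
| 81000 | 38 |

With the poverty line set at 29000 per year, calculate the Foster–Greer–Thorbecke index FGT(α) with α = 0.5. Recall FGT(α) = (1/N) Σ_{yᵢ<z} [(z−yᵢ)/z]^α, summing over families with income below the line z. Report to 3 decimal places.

0.149

Below the line: 32×22800 (q = 32 of N = 99).
Gap ratios (z−y)/z: (29000−22800)/29000 = 0.2138 (×32).
Raised to α = 0.5: 0.46238 (×32).
Sum = 14.796085; FGT(0.5) = 14.796085 / 99 = 0.149.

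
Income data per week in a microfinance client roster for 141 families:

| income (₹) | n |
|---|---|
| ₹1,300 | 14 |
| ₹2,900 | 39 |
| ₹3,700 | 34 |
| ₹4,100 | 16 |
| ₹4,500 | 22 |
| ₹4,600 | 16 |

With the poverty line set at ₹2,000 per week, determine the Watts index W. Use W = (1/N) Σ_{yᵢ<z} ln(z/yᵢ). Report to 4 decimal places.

0.0428

Below the line: 14×₹1,300 (q = 14 of N = 141).
Log gaps: ln(2000/1300) = 0.4308 (×14).
W = 6.030961 / 141 = 0.0428.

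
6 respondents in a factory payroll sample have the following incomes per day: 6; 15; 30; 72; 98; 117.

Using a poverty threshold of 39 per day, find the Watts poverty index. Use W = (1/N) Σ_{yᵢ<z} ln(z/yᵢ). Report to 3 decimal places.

Below z: 6, 15, 30 (q = 3 of N = 6).
Log gaps: ln(39/6) = 1.8718; ln(39/15) = 0.9555; ln(39/30) = 0.2624.
W = 3.089678 / 6 = 0.515.

0.515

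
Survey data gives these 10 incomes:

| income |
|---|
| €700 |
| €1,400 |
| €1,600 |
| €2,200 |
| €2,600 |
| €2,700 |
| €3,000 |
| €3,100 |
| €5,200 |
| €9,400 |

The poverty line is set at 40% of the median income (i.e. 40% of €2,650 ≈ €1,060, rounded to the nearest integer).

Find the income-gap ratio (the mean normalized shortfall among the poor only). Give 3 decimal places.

0.340

Incomes under z: €700 (q = 1 of N = 10).
Shortfall ratios (z−y)/z: 0.3396; sum = 0.339623.
I averages over the q = 1 poor units only: 0.339623 / 1 = 0.340.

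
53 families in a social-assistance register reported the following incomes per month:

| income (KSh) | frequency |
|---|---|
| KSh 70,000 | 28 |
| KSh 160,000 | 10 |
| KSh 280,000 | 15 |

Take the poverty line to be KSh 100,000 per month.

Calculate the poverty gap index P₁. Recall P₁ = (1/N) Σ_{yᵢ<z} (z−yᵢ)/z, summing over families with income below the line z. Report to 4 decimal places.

0.1585

Below z: 28×KSh 70,000 (q = 28 of N = 53).
Normalized shortfalls: (100000−70000)/100000 = 0.3000 (×28).
Σ = 8.400000. Dividing by the full population N = 53 gives P₁ = 0.1585.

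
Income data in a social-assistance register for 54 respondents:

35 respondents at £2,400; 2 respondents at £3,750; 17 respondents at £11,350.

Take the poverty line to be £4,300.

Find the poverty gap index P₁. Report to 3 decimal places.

Poor units: 35×£2,400, 2×£3,750 (q = 37 of N = 54).
Normalized shortfalls: (4300−2400)/4300 = 0.4419 (×35); (4300−3750)/4300 = 0.1279 (×2).
Σ = 15.720930. Dividing by the full population N = 54 gives P₁ = 0.291.

0.291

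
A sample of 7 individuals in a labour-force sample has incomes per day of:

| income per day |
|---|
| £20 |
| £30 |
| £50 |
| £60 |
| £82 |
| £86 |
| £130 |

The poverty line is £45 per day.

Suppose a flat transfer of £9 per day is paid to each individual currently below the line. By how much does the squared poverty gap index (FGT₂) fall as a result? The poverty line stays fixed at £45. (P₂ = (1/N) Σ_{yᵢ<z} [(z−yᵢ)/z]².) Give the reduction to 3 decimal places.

Before: below the line — £20, £30; squared poverty gap index (FGT₂) = 0.05996.
After the £9 transfer: below the line — £29, £39; squared poverty gap index (FGT₂) = 0.02060.
Reduction = 0.05996 − 0.02060 = 0.039.

0.039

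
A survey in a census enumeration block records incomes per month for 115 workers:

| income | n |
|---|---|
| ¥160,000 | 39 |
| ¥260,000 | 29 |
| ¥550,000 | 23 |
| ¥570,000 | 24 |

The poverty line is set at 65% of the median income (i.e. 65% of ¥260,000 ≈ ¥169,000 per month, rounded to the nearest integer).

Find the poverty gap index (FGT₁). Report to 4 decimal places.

0.0181

Poor units: 39×¥160,000 (q = 39 of N = 115).
Shortfall ratios: (169000−160000)/169000 = 0.0533 (×39).
Sum of shortfalls = 2.076923; P₁ averages over all N: 2.076923 / 115 = 0.0181.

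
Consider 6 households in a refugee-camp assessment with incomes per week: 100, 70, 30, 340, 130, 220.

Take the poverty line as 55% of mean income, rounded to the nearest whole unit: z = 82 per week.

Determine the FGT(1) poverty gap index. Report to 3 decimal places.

Poor units: 30, 70 (q = 2 of N = 6).
Relative gaps: (82−30)/82 = 0.6341; (82−70)/82 = 0.1463.
Sum of shortfalls = 0.780488; P₁ averages over all N: 0.780488 / 6 = 0.130.

0.130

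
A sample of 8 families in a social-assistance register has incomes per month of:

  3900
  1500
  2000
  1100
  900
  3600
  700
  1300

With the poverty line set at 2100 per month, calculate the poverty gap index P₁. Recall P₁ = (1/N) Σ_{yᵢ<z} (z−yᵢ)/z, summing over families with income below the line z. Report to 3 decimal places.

0.304

Poor units: 700, 900, 1100, 1300, 1500, 2000 (q = 6 of N = 8).
Shortfall ratios: (2100−700)/2100 = 0.6667; (2100−900)/2100 = 0.5714; (2100−1100)/2100 = 0.4762; (2100−1300)/2100 = 0.3810; (2100−1500)/2100 = 0.2857; (2100−2000)/2100 = 0.0476.
Sum of shortfalls = 2.428571; P₁ averages over all N: 2.428571 / 8 = 0.304.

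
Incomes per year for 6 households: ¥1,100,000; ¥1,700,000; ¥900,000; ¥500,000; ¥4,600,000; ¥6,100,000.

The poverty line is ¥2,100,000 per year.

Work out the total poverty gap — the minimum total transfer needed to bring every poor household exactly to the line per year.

¥4,200,000

Below the line: ¥500,000, ¥900,000, ¥1,100,000, ¥1,700,000 (q = 4 of N = 6).
Individual gaps: 2100000−500000 = 1600000; 2100000−900000 = 1200000; 2100000−1100000 = 1000000; 2100000−1700000 = 400000.
Aggregate gap = ¥4,200,000.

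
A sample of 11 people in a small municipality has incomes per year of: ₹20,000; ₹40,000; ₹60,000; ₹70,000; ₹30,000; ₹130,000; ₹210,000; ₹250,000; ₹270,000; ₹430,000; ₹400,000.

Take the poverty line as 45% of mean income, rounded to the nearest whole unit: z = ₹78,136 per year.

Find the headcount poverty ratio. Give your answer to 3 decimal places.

5 of the 11 people have income below ₹78,136.
H = 5/11 = 0.455.

0.455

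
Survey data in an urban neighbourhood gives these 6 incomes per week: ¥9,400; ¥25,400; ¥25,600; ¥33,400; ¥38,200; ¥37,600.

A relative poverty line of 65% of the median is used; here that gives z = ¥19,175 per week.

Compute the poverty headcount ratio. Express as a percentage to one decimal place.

1 of the 6 families have income below ¥19,175.
H = 1/6 = 16.7%.

16.7%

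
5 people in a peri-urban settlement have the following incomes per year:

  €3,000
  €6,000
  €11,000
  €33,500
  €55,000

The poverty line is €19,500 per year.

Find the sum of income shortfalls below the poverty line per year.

€38,500

Below the line: €3,000, €6,000, €11,000 (q = 3 of N = 5).
Individual gaps: 19500−3000 = 16500; 19500−6000 = 13500; 19500−11000 = 8500.
Aggregate gap = €38,500.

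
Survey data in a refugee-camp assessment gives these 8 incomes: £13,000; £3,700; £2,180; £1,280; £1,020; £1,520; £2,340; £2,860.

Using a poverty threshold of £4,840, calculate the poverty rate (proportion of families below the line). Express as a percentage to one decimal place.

87.5%

7 of the 8 families have income below £4,840.
H = 7/8 = 87.5%.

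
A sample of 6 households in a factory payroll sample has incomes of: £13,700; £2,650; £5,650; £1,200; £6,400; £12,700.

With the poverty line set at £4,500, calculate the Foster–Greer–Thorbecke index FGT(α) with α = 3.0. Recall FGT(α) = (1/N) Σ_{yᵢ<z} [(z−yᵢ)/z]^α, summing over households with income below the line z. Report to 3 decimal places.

0.077

Incomes under z: £1,200, £2,650 (q = 2 of N = 6).
Gap ratios (z−y)/z: (4500−1200)/4500 = 0.7333; (4500−2650)/4500 = 0.4111.
Raised to α = 3.0: 0.39437; 0.06948.
Sum = 0.463853; FGT(3.0) = 0.463853 / 6 = 0.077.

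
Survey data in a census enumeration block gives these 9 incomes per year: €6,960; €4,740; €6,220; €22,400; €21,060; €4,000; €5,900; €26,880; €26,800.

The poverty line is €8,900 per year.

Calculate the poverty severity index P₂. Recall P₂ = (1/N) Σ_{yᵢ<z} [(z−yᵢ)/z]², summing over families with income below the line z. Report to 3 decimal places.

0.086

Below the line: €4,000, €4,740, €5,900, €6,220, €6,960 (q = 5 of N = 9).
Shortfall ratios: (8900−4000)/8900 = 0.5506; (8900−4740)/8900 = 0.4674; (8900−5900)/8900 = 0.3371; (8900−6220)/8900 = 0.3011; (8900−6960)/8900 = 0.2180.
Squared: 0.3031; 0.2185; 0.1136; 0.0907; 0.0475.
Sum = 0.773407; P₂ = 0.773407 / 9 = 0.086.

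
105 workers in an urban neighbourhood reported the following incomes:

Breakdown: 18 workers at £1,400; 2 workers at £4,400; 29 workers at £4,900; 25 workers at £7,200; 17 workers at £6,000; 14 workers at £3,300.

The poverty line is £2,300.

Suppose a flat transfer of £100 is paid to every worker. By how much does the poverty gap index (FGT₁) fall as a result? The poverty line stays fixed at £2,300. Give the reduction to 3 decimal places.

0.007

Before: below the line — 18×£1,400; poverty gap index (FGT₁) = 0.06708.
After the £100 transfer: below the line — 18×£1,500; poverty gap index (FGT₁) = 0.05963.
Reduction = 0.06708 − 0.05963 = 0.007.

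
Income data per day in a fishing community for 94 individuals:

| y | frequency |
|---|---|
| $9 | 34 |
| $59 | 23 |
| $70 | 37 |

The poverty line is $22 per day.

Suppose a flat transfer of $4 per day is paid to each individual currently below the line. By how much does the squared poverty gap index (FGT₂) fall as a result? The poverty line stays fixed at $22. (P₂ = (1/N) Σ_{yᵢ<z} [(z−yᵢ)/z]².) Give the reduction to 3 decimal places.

0.066

Before: below the line — 34×$9; squared poverty gap index (FGT₂) = 0.12630.
After the $4 transfer: below the line — 34×$13; squared poverty gap index (FGT₂) = 0.06053.
Reduction = 0.12630 − 0.06053 = 0.066.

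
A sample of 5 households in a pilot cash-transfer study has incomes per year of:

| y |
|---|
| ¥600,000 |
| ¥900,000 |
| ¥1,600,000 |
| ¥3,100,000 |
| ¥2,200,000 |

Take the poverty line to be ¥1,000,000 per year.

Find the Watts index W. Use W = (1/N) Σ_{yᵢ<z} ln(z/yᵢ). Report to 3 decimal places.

0.123

Poor units: ¥600,000, ¥900,000 (q = 2 of N = 5).
Log shortfalls: ln(1000000/600000) = 0.5108; ln(1000000/900000) = 0.1054.
W = 0.616186 / 5 = 0.123.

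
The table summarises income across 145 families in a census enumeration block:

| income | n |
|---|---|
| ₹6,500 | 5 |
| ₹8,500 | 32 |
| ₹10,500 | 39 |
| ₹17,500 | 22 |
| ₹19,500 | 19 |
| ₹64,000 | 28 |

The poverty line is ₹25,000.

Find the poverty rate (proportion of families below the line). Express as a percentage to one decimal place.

80.7%

117 of the 145 families have income below ₹25,000.
H = 117/145 = 80.7%.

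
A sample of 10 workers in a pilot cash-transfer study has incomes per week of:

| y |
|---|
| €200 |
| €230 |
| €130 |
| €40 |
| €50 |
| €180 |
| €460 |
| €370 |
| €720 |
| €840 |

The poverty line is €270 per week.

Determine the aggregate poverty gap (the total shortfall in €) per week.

Poor units: €40, €50, €130, €180, €200, €230 (q = 6 of N = 10).
Individual gaps: 270−40 = 230; 270−50 = 220; 270−130 = 140; 270−180 = 90; 270−200 = 70; 270−230 = 40.
Aggregate gap = €790.

€790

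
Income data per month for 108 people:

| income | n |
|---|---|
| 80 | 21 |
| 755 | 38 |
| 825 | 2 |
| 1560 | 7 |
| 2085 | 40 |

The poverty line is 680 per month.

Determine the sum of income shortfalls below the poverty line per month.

Poor units: 21×80 (q = 21 of N = 108).
Individual gaps: 21×(680−80) = 12600.
Aggregate gap = 12600.

12600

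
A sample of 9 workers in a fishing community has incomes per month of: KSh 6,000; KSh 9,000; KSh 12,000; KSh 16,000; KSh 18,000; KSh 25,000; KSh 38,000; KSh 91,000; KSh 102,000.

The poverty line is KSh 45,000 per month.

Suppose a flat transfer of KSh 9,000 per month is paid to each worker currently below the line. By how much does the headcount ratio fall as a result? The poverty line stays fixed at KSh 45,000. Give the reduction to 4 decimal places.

0.1111

Before: below the line — KSh 6,000, KSh 9,000, KSh 12,000, KSh 16,000, KSh 18,000, KSh 25,000, KSh 38,000; headcount ratio = 0.777778.
After the KSh 9,000 transfer: below the line — KSh 15,000, KSh 18,000, KSh 21,000, KSh 25,000, KSh 27,000, KSh 34,000; headcount ratio = 0.666667.
Reduction = 0.777778 − 0.666667 = 0.1111.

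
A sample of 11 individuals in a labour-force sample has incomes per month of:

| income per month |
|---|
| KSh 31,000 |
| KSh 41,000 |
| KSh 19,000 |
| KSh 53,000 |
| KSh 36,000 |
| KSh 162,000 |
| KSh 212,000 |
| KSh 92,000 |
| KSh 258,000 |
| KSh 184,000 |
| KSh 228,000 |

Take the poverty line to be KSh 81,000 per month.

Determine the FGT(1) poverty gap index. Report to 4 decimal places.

0.2525

Incomes under z: KSh 19,000, KSh 31,000, KSh 36,000, KSh 41,000, KSh 53,000 (q = 5 of N = 11).
Shortfall ratios: (81000−19000)/81000 = 0.7654; (81000−31000)/81000 = 0.6173; (81000−36000)/81000 = 0.5556; (81000−41000)/81000 = 0.4938; (81000−53000)/81000 = 0.3457.
Sum of shortfalls = 2.777778; P₁ averages over all N: 2.777778 / 11 = 0.2525.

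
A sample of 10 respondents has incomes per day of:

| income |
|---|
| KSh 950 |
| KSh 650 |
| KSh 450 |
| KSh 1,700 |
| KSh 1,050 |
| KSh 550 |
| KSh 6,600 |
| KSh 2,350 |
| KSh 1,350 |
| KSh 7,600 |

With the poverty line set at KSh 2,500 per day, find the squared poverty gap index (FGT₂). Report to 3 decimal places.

Poor units: KSh 450, KSh 550, KSh 650, KSh 950, KSh 1,050, KSh 1,350, KSh 1,700, KSh 2,350 (q = 8 of N = 10).
Relative gaps: (2500−450)/2500 = 0.8200; (2500−550)/2500 = 0.7800; (2500−650)/2500 = 0.7400; (2500−950)/2500 = 0.6200; (2500−1050)/2500 = 0.5800; (2500−1350)/2500 = 0.4600; (2500−1700)/2500 = 0.3200; (2500−2350)/2500 = 0.0600.
Squared: 0.6724; 0.6084; 0.5476; 0.3844; 0.3364; 0.2116; 0.1024; 0.0036.
Sum = 2.866800; P₂ = 2.866800 / 10 = 0.287.

0.287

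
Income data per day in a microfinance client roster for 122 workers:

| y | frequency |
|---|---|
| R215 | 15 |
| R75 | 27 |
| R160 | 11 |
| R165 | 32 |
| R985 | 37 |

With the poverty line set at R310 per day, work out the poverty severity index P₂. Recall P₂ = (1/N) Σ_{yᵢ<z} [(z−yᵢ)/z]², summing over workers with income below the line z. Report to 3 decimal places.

Poor units: 27×R75, 11×R160, 32×R165, 15×R215 (q = 85 of N = 122).
Relative gaps: (310−75)/310 = 0.7581 (×27); (310−160)/310 = 0.4839 (×11); (310−165)/310 = 0.4677 (×32); (310−215)/310 = 0.3065 (×15).
Squared: 0.5747 (×27); 0.2341 (×11); 0.2188 (×32); 0.0939 (×15).
Sum = 26.501041; P₂ = 26.501041 / 122 = 0.217.

0.217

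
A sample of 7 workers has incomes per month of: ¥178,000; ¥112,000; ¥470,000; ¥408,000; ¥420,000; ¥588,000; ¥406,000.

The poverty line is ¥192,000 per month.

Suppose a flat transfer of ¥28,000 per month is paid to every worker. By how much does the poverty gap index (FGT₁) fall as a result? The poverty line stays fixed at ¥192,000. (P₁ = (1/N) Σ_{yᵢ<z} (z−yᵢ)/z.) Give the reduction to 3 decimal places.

0.031

Before: below the line — ¥112,000, ¥178,000; poverty gap index (FGT₁) = 0.06994.
After the ¥28,000 transfer: below the line — ¥140,000; poverty gap index (FGT₁) = 0.03869.
Reduction = 0.06994 − 0.03869 = 0.031.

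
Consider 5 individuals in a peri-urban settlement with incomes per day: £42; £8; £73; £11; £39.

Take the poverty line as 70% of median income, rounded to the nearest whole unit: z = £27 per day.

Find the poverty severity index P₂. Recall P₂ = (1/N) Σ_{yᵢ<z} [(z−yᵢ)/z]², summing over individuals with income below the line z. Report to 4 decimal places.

0.1693

Poor units: £8, £11 (q = 2 of N = 5).
Gap ratios (z−y)/z: (27−8)/27 = 0.7037; (27−11)/27 = 0.5926.
Squared: 0.4952; 0.3512.
Sum = 0.846365; P₂ = 0.846365 / 5 = 0.1693.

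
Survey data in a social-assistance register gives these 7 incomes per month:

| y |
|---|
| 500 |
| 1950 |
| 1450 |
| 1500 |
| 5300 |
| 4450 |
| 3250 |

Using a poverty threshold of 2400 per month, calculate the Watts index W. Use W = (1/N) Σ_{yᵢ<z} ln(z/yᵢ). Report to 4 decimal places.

0.3929

Incomes under z: 500, 1450, 1500, 1950 (q = 4 of N = 7).
Log shortfalls: ln(2400/500) = 1.5686; ln(2400/1450) = 0.5039; ln(2400/1500) = 0.4700; ln(2400/1950) = 0.2076.
W = 2.750164 / 7 = 0.3929.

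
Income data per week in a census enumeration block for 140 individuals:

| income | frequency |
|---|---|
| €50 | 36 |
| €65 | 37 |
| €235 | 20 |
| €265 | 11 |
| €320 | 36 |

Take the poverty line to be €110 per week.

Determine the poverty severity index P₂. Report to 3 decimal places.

Below the line: 36×€50, 37×€65 (q = 73 of N = 140).
Shortfall ratios: (110−50)/110 = 0.5455 (×36); (110−65)/110 = 0.4091 (×37).
Squared: 0.2975 (×36); 0.1674 (×37).
Sum = 16.902893; P₂ = 16.902893 / 140 = 0.121.

0.121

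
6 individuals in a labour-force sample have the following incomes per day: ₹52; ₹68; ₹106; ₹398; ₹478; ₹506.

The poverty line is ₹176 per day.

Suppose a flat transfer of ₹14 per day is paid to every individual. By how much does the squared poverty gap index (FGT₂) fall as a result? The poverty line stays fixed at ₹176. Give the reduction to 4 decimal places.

Before: below the line — ₹52, ₹68, ₹106; squared poverty gap index (FGT₂) = 0.171853.
After the ₹14 transfer: below the line — ₹66, ₹82, ₹120; squared poverty gap index (FGT₂) = 0.129520.
Reduction = 0.171853 − 0.129520 = 0.0423.

0.0423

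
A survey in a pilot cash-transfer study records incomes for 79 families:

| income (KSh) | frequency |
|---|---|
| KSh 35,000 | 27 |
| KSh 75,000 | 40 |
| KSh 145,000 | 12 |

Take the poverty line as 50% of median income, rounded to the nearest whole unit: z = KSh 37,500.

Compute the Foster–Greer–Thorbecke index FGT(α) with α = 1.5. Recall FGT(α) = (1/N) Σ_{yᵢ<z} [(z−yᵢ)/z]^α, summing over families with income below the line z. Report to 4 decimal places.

0.0059

Incomes under z: 27×KSh 35,000 (q = 27 of N = 79).
Relative gaps: (37500−35000)/37500 = 0.0667 (×27).
Raised to α = 1.5: 0.01721 (×27).
Sum = 0.464758; FGT(1.5) = 0.464758 / 79 = 0.0059.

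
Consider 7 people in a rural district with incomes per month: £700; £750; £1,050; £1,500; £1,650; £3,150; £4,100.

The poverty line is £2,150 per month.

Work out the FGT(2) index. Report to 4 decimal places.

Incomes under z: £700, £750, £1,050, £1,500, £1,650 (q = 5 of N = 7).
Relative gaps: (2150−700)/2150 = 0.6744; (2150−750)/2150 = 0.6512; (2150−1050)/2150 = 0.5116; (2150−1500)/2150 = 0.3023; (2150−1650)/2150 = 0.2326.
Squared: 0.4548; 0.4240; 0.2618; 0.0914; 0.0541.
Sum = 1.286101; P₂ = 1.286101 / 7 = 0.1837.

0.1837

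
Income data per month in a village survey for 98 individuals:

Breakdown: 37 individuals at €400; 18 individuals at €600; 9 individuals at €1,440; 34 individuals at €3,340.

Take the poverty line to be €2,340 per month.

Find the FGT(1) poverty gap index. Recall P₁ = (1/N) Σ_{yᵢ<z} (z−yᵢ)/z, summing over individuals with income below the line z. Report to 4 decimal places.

Below the line: 37×€400, 18×€600, 9×€1,440 (q = 64 of N = 98).
Relative gaps: (2340−400)/2340 = 0.8291 (×37); (2340−600)/2340 = 0.7436 (×18); (2340−1440)/2340 = 0.3846 (×9).
Sum of shortfalls = 47.521368; P₁ averages over all N: 47.521368 / 98 = 0.4849.

0.4849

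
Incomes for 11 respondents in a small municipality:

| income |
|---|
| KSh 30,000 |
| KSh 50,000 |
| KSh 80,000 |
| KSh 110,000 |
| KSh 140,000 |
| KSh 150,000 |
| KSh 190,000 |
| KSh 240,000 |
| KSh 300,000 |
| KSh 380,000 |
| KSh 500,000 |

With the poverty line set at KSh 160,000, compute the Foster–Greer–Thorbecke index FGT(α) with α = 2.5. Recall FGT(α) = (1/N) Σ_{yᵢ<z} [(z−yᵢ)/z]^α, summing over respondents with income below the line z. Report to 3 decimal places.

Poor units: KSh 30,000, KSh 50,000, KSh 80,000, KSh 110,000, KSh 140,000, KSh 150,000 (q = 6 of N = 11).
Gap ratios (z−y)/z: (160000−30000)/160000 = 0.8125; (160000−50000)/160000 = 0.6875; (160000−80000)/160000 = 0.5000; (160000−110000)/160000 = 0.3125; (160000−140000)/160000 = 0.1250; (160000−150000)/160000 = 0.0625.
Raised to α = 2.5: 0.59506; 0.39191; 0.17678; 0.05459; 0.00552; 0.00098.
Sum = 1.224832; FGT(2.5) = 1.224832 / 11 = 0.111.

0.111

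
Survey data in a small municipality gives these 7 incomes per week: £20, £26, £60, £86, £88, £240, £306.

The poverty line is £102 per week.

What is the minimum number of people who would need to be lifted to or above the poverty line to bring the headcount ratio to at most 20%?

Currently q = 5 of N = 7 are below the line (H = 0.714).
A headcount ratio of at most 20% allows at most ⌊0.20 × 7⌋ = 1 poor people.
So at least 5 − 1 = 4 must be lifted.

4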